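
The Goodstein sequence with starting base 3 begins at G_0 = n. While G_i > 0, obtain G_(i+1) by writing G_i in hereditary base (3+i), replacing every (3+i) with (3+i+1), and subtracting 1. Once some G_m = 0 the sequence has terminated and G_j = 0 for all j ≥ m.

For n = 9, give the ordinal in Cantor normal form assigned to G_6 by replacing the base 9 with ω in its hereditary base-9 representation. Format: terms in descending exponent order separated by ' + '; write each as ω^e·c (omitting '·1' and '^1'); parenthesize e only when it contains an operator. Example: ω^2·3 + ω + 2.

step 0: 9 = 3^2; sub 4 for 3: 4^2; = 16; G_1 = 16−1 = 15
step 1: 15 = 3·4 + 3; sub 5 for 4: 3·5 + 3; = 18; G_2 = 18−1 = 17
step 2: 17 = 3·5 + 2; sub 6 for 5: 3·6 + 2; = 20; G_3 = 20−1 = 19
step 3: 19 = 3·6 + 1; sub 7 for 6: 3·7 + 1; = 22; G_4 = 22−1 = 21
step 4: 21 = 3·7; sub 8 for 7: 3·8; = 24; G_5 = 24−1 = 23
step 5: 23 = 2·8 + 7; sub 9 for 8: 2·9 + 7; = 25; G_6 = 25−1 = 24

ω·2 + 6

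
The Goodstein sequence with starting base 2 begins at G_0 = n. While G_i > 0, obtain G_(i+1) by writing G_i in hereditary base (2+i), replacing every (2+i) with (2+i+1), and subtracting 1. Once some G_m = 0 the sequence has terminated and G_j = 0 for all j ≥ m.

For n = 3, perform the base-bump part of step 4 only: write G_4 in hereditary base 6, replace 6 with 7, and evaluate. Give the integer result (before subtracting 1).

G_0=3  [base 2] 2 + 1  →[2↦3]→  3 + 1 = 4  −1 ⇒ G_1=3
G_1=3  [base 3] 3  →[3↦4]→  4 = 4  −1 ⇒ G_2=3
G_2=3  [base 4] 3  →[4↦5]→  3 = 3  −1 ⇒ G_3=2
G_3=2  [base 5] 2  →[5↦6]→  2 = 2  −1 ⇒ G_4=1
G_4=1  [base 6] 1  →[6↦7]→  1 = 1  −1 ⇒ G_5=0

1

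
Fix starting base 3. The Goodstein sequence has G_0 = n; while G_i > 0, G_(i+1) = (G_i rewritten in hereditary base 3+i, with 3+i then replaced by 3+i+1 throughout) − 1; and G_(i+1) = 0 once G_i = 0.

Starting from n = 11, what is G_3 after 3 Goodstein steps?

(0) 11|_3 = 3^2 + 2 ↦ 4^2 + 2|_4 = 18 ⇒ 17
(1) 17|_4 = 4^2 + 1 ↦ 5^2 + 1|_5 = 26 ⇒ 25
(2) 25|_5 = 5^2 ↦ 6^2|_6 = 36 ⇒ 35
(3) 35|_6 = 5·6 + 5 ↦ 5·7 + 5|_7 = 40 ⇒ 39

35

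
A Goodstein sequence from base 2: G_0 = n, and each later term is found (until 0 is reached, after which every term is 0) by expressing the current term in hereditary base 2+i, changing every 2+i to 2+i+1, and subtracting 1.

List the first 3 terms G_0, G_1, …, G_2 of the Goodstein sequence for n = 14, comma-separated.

[0] 14 ≡ 2^(2 + 1) + 2^2 + 2 (base 2). Lift 3: 111. −1: 110.
[1] 110 ≡ 3^(3 + 1) + 3^3 + 2 (base 3). Lift 4: 1282. −1: 1281.

14, 110, 1281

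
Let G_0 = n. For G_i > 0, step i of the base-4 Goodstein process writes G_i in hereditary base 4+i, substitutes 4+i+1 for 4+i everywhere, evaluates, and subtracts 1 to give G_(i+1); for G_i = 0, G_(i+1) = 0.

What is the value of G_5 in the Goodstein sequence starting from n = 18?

58

[0] 18 ≡ 4^2 + 2 (base 4). Lift 5: 27. −1: 26.
[1] 26 ≡ 5^2 + 1 (base 5). Lift 6: 37. −1: 36.
[2] 36 ≡ 6^2 (base 6). Lift 7: 49. −1: 48.
[3] 48 ≡ 6·7 + 6 (base 7). Lift 8: 54. −1: 53.
[4] 53 ≡ 6·8 + 5 (base 8). Lift 9: 59. −1: 58.
[5] 58 ≡ 6·9 + 4 (base 9). Lift 10: 64. −1: 63.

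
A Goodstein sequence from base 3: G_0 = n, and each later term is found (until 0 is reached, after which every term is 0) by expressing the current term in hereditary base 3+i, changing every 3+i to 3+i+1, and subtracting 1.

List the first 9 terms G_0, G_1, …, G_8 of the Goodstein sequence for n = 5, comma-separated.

i=0: 5 = 3 + 2 (b=3); 3→4: 4 + 2 = 6; 6−1 = 5
i=1: 5 = 4 + 1 (b=4); 4→5: 5 + 1 = 6; 6−1 = 5
i=2: 5 = 5 (b=5); 5→6: 6 = 6; 6−1 = 5
i=3: 5 = 5 (b=6); 6→7: 5 = 5; 5−1 = 4
i=4: 4 = 4 (b=7); 7→8: 4 = 4; 4−1 = 3
i=5: 3 = 3 (b=8); 8→9: 3 = 3; 3−1 = 2
i=6: 2 = 2 (b=9); 9→10: 2 = 2; 2−1 = 1
i=7: 1 = 1 (b=10); 10→11: 1 = 1; 1−1 = 0

5, 5, 5, 5, 4, 3, 2, 1, 0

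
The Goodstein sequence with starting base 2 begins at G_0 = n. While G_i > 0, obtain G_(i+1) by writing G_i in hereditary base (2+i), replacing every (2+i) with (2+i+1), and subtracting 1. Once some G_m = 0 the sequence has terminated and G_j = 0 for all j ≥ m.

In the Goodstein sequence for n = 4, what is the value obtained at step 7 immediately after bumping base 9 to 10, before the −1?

4 —HB2→ 2^2 —bump→ 3^3 = 27 —(−1)→ 26
26 —HB3→ 2·3^2 + 2·3 + 2 —bump→ 2·4^2 + 2·4 + 2 = 42 —(−1)→ 41
41 —HB4→ 2·4^2 + 2·4 + 1 —bump→ 2·5^2 + 2·5 + 1 = 61 —(−1)→ 60
60 —HB5→ 2·5^2 + 2·5 —bump→ 2·6^2 + 2·6 = 84 —(−1)→ 83
83 —HB6→ 2·6^2 + 6 + 5 —bump→ 2·7^2 + 7 + 5 = 110 —(−1)→ 109
109 —HB7→ 2·7^2 + 7 + 4 —bump→ 2·8^2 + 8 + 4 = 140 —(−1)→ 139
139 —HB8→ 2·8^2 + 8 + 3 —bump→ 2·9^2 + 9 + 3 = 174 —(−1)→ 173

212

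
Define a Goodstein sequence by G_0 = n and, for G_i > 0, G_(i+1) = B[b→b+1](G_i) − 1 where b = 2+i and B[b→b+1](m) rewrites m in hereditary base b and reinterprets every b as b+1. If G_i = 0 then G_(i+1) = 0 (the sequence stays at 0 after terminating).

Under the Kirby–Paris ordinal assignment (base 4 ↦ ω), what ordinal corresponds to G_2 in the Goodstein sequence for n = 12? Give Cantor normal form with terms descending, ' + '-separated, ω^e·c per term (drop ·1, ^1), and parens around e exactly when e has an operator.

G_0 = 12. HB_2(12) = 2^(2 + 1) + 2^2. Bump = 108. G_1 = 107.
G_1 = 107. HB_3(107) = 3^(3 + 1) + 2·3^2 + 2·3 + 2. Bump = 1066. G_2 = 1065.
G_2 = 1065. HB_4(1065) = 4^(4 + 1) + 2·4^2 + 2·4 + 1. Bump = 15686. G_3 = 15685.

ω^(ω + 1) + ω^2·2 + ω·2 + 1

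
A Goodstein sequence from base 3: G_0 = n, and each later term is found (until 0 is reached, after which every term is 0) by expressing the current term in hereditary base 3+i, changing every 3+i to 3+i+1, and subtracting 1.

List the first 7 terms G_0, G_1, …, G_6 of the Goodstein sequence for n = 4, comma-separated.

G_0=4  [base 3] 3 + 1  →[3↦4]→  4 + 1 = 5  −1 ⇒ G_1=4
G_1=4  [base 4] 4  →[4↦5]→  5 = 5  −1 ⇒ G_2=4
G_2=4  [base 5] 4  →[5↦6]→  4 = 4  −1 ⇒ G_3=3
G_3=3  [base 6] 3  →[6↦7]→  3 = 3  −1 ⇒ G_4=2
G_4=2  [base 7] 2  →[7↦8]→  2 = 2  −1 ⇒ G_5=1
G_5=1  [base 8] 1  →[8↦9]→  1 = 1  −1 ⇒ G_6=0

4, 4, 4, 3, 2, 1, 0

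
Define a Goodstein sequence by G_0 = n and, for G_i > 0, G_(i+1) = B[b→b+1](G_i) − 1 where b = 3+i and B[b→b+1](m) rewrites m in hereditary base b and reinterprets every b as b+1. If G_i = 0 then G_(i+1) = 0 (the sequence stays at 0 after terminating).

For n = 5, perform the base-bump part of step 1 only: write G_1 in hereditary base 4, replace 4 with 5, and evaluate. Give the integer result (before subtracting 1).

6

[0] 5 ≡ 3 + 2 (base 3). Lift 4: 6. −1: 5.
[1] 5 ≡ 4 + 1 (base 4). Lift 5: 6. −1: 5.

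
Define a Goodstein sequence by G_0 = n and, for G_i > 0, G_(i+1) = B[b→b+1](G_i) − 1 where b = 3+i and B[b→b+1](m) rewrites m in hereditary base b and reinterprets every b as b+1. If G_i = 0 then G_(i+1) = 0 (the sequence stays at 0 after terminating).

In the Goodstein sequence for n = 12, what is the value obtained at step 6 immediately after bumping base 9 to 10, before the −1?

i=0: 12 = 3^2 + 3 (b=3); 3→4: 4^2 + 4 = 20; 20−1 = 19
i=1: 19 = 4^2 + 3 (b=4); 4→5: 5^2 + 3 = 28; 28−1 = 27
i=2: 27 = 5^2 + 2 (b=5); 5→6: 6^2 + 2 = 38; 38−1 = 37
i=3: 37 = 6^2 + 1 (b=6); 6→7: 7^2 + 1 = 50; 50−1 = 49
i=4: 49 = 7^2 (b=7); 7→8: 8^2 = 64; 64−1 = 63
i=5: 63 = 7·8 + 7 (b=8); 8→9: 7·9 + 7 = 70; 70−1 = 69
i=6: 69 = 7·9 + 6 (b=9); 9→10: 7·10 + 6 = 76; 76−1 = 75

76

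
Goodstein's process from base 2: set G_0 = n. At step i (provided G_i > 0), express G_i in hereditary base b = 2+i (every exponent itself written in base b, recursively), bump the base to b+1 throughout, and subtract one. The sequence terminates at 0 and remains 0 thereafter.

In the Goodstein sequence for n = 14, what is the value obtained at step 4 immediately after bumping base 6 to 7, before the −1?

5862841

14 —HB2→ 2^(2 + 1) + 2^2 + 2 —bump→ 3^(3 + 1) + 3^3 + 3 = 111 —(−1)→ 110
110 —HB3→ 3^(3 + 1) + 3^3 + 2 —bump→ 4^(4 + 1) + 4^4 + 2 = 1282 —(−1)→ 1281
1281 —HB4→ 4^(4 + 1) + 4^4 + 1 —bump→ 5^(5 + 1) + 5^5 + 1 = 18751 —(−1)→ 18750
18750 —HB5→ 5^(5 + 1) + 5^5 —bump→ 6^(6 + 1) + 6^6 = 326592 —(−1)→ 326591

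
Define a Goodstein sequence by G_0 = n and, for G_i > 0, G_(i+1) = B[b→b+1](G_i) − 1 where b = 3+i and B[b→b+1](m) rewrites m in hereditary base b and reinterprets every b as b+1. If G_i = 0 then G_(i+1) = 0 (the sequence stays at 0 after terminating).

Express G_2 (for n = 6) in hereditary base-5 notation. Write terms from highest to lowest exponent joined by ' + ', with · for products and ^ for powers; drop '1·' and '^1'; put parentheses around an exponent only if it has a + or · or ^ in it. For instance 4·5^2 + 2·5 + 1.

(0) 6|_3 = 2·3 ↦ 2·4|_4 = 8 ⇒ 7
(1) 7|_4 = 4 + 3 ↦ 5 + 3|_5 = 8 ⇒ 7
(2) 7|_5 = 5 + 2 ↦ 6 + 2|_6 = 8 ⇒ 7

5 + 2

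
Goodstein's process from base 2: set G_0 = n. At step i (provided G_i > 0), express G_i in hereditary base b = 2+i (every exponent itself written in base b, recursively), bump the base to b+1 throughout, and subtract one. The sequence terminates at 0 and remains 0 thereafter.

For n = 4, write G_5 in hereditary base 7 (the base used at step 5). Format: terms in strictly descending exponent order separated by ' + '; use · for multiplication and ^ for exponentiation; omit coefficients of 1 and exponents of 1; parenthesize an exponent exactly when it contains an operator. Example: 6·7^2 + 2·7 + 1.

i=0: 4 = 2^2 (b=2); 2→3: 3^3 = 27; 27−1 = 26
i=1: 26 = 2·3^2 + 2·3 + 2 (b=3); 3→4: 2·4^2 + 2·4 + 2 = 42; 42−1 = 41
i=2: 41 = 2·4^2 + 2·4 + 1 (b=4); 4→5: 2·5^2 + 2·5 + 1 = 61; 61−1 = 60
i=3: 60 = 2·5^2 + 2·5 (b=5); 5→6: 2·6^2 + 2·6 = 84; 84−1 = 83
i=4: 83 = 2·6^2 + 6 + 5 (b=6); 6→7: 2·7^2 + 7 + 5 = 110; 110−1 = 109

2·7^2 + 7 + 4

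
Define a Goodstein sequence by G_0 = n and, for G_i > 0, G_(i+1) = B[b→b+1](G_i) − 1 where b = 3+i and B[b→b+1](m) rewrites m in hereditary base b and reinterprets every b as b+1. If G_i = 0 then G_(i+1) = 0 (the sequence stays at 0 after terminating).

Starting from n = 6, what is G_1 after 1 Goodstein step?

base 3: 6 = 2·3; at 4: 2·4 = 8; next = 7
base 4: 7 = 4 + 3; at 5: 5 + 3 = 8; next = 7

7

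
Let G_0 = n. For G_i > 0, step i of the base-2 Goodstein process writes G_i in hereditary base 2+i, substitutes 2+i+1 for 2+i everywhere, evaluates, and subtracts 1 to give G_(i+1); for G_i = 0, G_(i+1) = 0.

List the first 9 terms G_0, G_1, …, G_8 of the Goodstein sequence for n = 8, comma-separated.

(0) 8|_2 = 2^(2 + 1) ↦ 3^(3 + 1)|_3 = 81 ⇒ 80
(1) 80|_3 = 2·3^3 + 2·3^2 + 2·3 + 2 ↦ 2·4^4 + 2·4^2 + 2·4 + 2|_4 = 554 ⇒ 553
(2) 553|_4 = 2·4^4 + 2·4^2 + 2·4 + 1 ↦ 2·5^5 + 2·5^2 + 2·5 + 1|_5 = 6311 ⇒ 6310
(3) 6310|_5 = 2·5^5 + 2·5^2 + 2·5 ↦ 2·6^6 + 2·6^2 + 2·6|_6 = 93396 ⇒ 93395
(4) 93395|_6 = 2·6^6 + 2·6^2 + 6 + 5 ↦ 2·7^7 + 2·7^2 + 7 + 5|_7 = 1647196 ⇒ 1647195
(5) 1647195|_7 = 2·7^7 + 2·7^2 + 7 + 4 ↦ 2·8^8 + 2·8^2 + 8 + 4|_8 = 33554572 ⇒ 33554571
(6) 33554571|_8 = 2·8^8 + 2·8^2 + 8 + 3 ↦ 2·9^9 + 2·9^2 + 9 + 3|_9 = 774841152 ⇒ 774841151
(7) 774841151|_9 = 2·9^9 + 2·9^2 + 9 + 2 ↦ 2·10^10 + 2·10^2 + 10 + 2|_10 = 20000000212 ⇒ 20000000211

8, 80, 553, 6310, 93395, 1647195, 33554571, 774841151, 20000000211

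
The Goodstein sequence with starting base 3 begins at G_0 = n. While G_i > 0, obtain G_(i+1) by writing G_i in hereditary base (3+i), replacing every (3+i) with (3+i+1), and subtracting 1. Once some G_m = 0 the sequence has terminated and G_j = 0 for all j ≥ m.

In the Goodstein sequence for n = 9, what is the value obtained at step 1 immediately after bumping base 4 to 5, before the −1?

[0] 9 ≡ 3^2 (base 3). Lift 4: 16. −1: 15.
[1] 15 ≡ 3·4 + 3 (base 4). Lift 5: 18. −1: 17.

18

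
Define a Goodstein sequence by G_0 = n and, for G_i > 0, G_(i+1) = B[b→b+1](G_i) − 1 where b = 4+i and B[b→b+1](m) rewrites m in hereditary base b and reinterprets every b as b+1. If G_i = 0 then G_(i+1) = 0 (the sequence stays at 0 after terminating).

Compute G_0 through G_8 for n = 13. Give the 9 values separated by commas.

13, 15, 17, 18, 19, 20, 21, 22, 23

i=0: 13 = 3·4 + 1 (b=4); 4→5: 3·5 + 1 = 16; 16−1 = 15
i=1: 15 = 3·5 (b=5); 5→6: 3·6 = 18; 18−1 = 17
i=2: 17 = 2·6 + 5 (b=6); 6→7: 2·7 + 5 = 19; 19−1 = 18
i=3: 18 = 2·7 + 4 (b=7); 7→8: 2·8 + 4 = 20; 20−1 = 19
i=4: 19 = 2·8 + 3 (b=8); 8→9: 2·9 + 3 = 21; 21−1 = 20
i=5: 20 = 2·9 + 2 (b=9); 9→10: 2·10 + 2 = 22; 22−1 = 21
i=6: 21 = 2·10 + 1 (b=10); 10→11: 2·11 + 1 = 23; 23−1 = 22
i=7: 22 = 2·11 (b=11); 11→12: 2·12 = 24; 24−1 = 23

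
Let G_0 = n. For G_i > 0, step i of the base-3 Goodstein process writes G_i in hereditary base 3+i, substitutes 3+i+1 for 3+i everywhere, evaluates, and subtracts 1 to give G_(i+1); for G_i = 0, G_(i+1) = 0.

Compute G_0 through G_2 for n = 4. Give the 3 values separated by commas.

4, 4, 4

G_0=4  [base 3] 3 + 1  →[3↦4]→  4 + 1 = 5  −1 ⇒ G_1=4
G_1=4  [base 4] 4  →[4↦5]→  5 = 5  −1 ⇒ G_2=4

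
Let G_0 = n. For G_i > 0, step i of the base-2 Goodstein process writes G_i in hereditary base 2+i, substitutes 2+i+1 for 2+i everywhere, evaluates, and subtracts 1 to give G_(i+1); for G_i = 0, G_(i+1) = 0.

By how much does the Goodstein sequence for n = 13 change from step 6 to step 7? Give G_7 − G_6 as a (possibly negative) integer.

i=0: 13 = 2^(2 + 1) + 2^2 + 1 (b=2); 2→3: 3^(3 + 1) + 3^3 + 1 = 109; 109−1 = 108
i=1: 108 = 3^(3 + 1) + 3^3 (b=3); 3→4: 4^(4 + 1) + 4^4 = 1280; 1280−1 = 1279
i=2: 1279 = 4^(4 + 1) + 3·4^3 + 3·4^2 + 3·4 + 3 (b=4); 4→5: 5^(5 + 1) + 3·5^3 + 3·5^2 + 3·5 + 3 = 16093; 16093−1 = 16092
i=3: 16092 = 5^(5 + 1) + 3·5^3 + 3·5^2 + 3·5 + 2 (b=5); 5→6: 6^(6 + 1) + 3·6^3 + 3·6^2 + 3·6 + 2 = 280712; 280712−1 = 280711
i=4: 280711 = 6^(6 + 1) + 3·6^3 + 3·6^2 + 3·6 + 1 (b=6); 6→7: 7^(7 + 1) + 3·7^3 + 3·7^2 + 3·7 + 1 = 5765999; 5765999−1 = 5765998
i=5: 5765998 = 7^(7 + 1) + 3·7^3 + 3·7^2 + 3·7 (b=7); 7→8: 8^(8 + 1) + 3·8^3 + 3·8^2 + 3·8 = 134219480; 134219480−1 = 134219479
i=6: 134219479 = 8^(8 + 1) + 3·8^3 + 3·8^2 + 2·8 + 7 (b=8); 8→9: 9^(9 + 1) + 3·9^3 + 3·9^2 + 2·9 + 7 = 3486786856; 3486786856−1 = 3486786855

3352567376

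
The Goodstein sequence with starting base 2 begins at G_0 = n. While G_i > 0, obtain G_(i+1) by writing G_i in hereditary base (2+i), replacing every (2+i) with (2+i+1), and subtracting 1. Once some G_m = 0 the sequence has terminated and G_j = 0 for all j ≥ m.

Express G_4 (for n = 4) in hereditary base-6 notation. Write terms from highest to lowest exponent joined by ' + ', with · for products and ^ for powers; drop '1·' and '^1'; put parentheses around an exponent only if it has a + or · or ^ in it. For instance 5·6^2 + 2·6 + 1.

2·6^2 + 6 + 5

4 —HB2→ 2^2 —bump→ 3^3 = 27 —(−1)→ 26
26 —HB3→ 2·3^2 + 2·3 + 2 —bump→ 2·4^2 + 2·4 + 2 = 42 —(−1)→ 41
41 —HB4→ 2·4^2 + 2·4 + 1 —bump→ 2·5^2 + 2·5 + 1 = 61 —(−1)→ 60
60 —HB5→ 2·5^2 + 2·5 —bump→ 2·6^2 + 2·6 = 84 —(−1)→ 83
83 —HB6→ 2·6^2 + 6 + 5 —bump→ 2·7^2 + 7 + 5 = 110 —(−1)→ 109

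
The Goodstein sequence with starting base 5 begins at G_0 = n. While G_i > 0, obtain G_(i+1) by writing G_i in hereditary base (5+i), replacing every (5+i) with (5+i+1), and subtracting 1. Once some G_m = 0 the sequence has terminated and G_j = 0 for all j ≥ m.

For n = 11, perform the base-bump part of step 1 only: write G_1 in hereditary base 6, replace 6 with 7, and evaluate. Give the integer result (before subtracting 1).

14

i=0: 11 = 2·5 + 1 (b=5); 5→6: 2·6 + 1 = 13; 13−1 = 12
i=1: 12 = 2·6 (b=6); 6→7: 2·7 = 14; 14−1 = 13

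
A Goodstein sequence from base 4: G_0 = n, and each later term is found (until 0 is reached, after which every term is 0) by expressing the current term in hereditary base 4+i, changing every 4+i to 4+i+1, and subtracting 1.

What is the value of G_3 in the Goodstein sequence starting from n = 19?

49

G_0 = 19. HB_4(19) = 4^2 + 3. Bump = 28. G_1 = 27.
G_1 = 27. HB_5(27) = 5^2 + 2. Bump = 38. G_2 = 37.
G_2 = 37. HB_6(37) = 6^2 + 1. Bump = 50. G_3 = 49.
G_3 = 49. HB_7(49) = 7^2. Bump = 64. G_4 = 63.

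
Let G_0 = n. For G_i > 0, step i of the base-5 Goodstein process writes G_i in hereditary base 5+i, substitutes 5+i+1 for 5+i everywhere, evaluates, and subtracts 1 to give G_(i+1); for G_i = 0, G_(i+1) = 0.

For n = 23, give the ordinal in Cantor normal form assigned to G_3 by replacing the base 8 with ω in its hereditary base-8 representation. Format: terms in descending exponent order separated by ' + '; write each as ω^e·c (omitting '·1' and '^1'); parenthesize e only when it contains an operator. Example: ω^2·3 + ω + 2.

G_0=23  [base 5] 4·5 + 3  →[5↦6]→  4·6 + 3 = 27  −1 ⇒ G_1=26
G_1=26  [base 6] 4·6 + 2  →[6↦7]→  4·7 + 2 = 30  −1 ⇒ G_2=29
G_2=29  [base 7] 4·7 + 1  →[7↦8]→  4·8 + 1 = 33  −1 ⇒ G_3=32
G_3=32  [base 8] 4·8  →[8↦9]→  4·9 = 36  −1 ⇒ G_4=35

ω·4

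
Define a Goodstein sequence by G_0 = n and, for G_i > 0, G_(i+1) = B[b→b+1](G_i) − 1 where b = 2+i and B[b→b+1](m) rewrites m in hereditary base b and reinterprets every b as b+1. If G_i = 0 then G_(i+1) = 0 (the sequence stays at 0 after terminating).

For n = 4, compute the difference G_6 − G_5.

i=0: 4 = 2^2 (b=2); 2→3: 3^3 = 27; 27−1 = 26
i=1: 26 = 2·3^2 + 2·3 + 2 (b=3); 3→4: 2·4^2 + 2·4 + 2 = 42; 42−1 = 41
i=2: 41 = 2·4^2 + 2·4 + 1 (b=4); 4→5: 2·5^2 + 2·5 + 1 = 61; 61−1 = 60
i=3: 60 = 2·5^2 + 2·5 (b=5); 5→6: 2·6^2 + 2·6 = 84; 84−1 = 83
i=4: 83 = 2·6^2 + 6 + 5 (b=6); 6→7: 2·7^2 + 7 + 5 = 110; 110−1 = 109
i=5: 109 = 2·7^2 + 7 + 4 (b=7); 7→8: 2·8^2 + 8 + 4 = 140; 140−1 = 139

30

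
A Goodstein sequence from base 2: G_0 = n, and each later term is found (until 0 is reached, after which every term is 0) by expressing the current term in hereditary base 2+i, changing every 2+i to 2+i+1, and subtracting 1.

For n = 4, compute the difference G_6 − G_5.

[0] 4 ≡ 2^2 (base 2). Lift 3: 27. −1: 26.
[1] 26 ≡ 2·3^2 + 2·3 + 2 (base 3). Lift 4: 42. −1: 41.
[2] 41 ≡ 2·4^2 + 2·4 + 1 (base 4). Lift 5: 61. −1: 60.
[3] 60 ≡ 2·5^2 + 2·5 (base 5). Lift 6: 84. −1: 83.
[4] 83 ≡ 2·6^2 + 6 + 5 (base 6). Lift 7: 110. −1: 109.
[5] 109 ≡ 2·7^2 + 7 + 4 (base 7). Lift 8: 140. −1: 139.

30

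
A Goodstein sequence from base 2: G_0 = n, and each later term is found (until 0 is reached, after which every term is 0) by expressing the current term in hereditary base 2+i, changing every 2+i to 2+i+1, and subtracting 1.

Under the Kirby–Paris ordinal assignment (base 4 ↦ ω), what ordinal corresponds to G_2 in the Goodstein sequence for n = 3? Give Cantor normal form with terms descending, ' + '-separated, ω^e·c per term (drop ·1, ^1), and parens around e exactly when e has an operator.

(0) 3|_2 = 2 + 1 ↦ 3 + 1|_3 = 4 ⇒ 3
(1) 3|_3 = 3 ↦ 4|_4 = 4 ⇒ 3
(2) 3|_4 = 3 ↦ 3|_5 = 3 ⇒ 2

3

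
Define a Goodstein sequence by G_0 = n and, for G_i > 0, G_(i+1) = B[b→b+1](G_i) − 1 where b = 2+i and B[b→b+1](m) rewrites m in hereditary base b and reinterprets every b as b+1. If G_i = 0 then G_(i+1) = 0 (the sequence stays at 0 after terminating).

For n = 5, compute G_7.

2454

G_0 = 5. HB_2(5) = 2^2 + 1. Bump = 28. G_1 = 27.
G_1 = 27. HB_3(27) = 3^3. Bump = 256. G_2 = 255.
G_2 = 255. HB_4(255) = 3·4^3 + 3·4^2 + 3·4 + 3. Bump = 468. G_3 = 467.
G_3 = 467. HB_5(467) = 3·5^3 + 3·5^2 + 3·5 + 2. Bump = 776. G_4 = 775.
G_4 = 775. HB_6(775) = 3·6^3 + 3·6^2 + 3·6 + 1. Bump = 1198. G_5 = 1197.
G_5 = 1197. HB_7(1197) = 3·7^3 + 3·7^2 + 3·7. Bump = 1752. G_6 = 1751.
G_6 = 1751. HB_8(1751) = 3·8^3 + 3·8^2 + 2·8 + 7. Bump = 2455. G_7 = 2454.
G_7 = 2454. HB_9(2454) = 3·9^3 + 3·9^2 + 2·9 + 6. Bump = 3326. G_8 = 3325.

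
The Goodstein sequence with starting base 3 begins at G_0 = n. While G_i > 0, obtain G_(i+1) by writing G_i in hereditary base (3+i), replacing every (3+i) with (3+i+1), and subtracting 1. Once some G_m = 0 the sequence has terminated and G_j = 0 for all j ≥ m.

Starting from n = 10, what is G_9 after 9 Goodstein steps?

i=0: 10 = 3^2 + 1 (b=3); 3→4: 4^2 + 1 = 17; 17−1 = 16
i=1: 16 = 4^2 (b=4); 4→5: 5^2 = 25; 25−1 = 24
i=2: 24 = 4·5 + 4 (b=5); 5→6: 4·6 + 4 = 28; 28−1 = 27
i=3: 27 = 4·6 + 3 (b=6); 6→7: 4·7 + 3 = 31; 31−1 = 30
i=4: 30 = 4·7 + 2 (b=7); 7→8: 4·8 + 2 = 34; 34−1 = 33
i=5: 33 = 4·8 + 1 (b=8); 8→9: 4·9 + 1 = 37; 37−1 = 36
i=6: 36 = 4·9 (b=9); 9→10: 4·10 = 40; 40−1 = 39
i=7: 39 = 3·10 + 9 (b=10); 10→11: 3·11 + 9 = 42; 42−1 = 41
i=8: 41 = 3·11 + 8 (b=11); 11→12: 3·12 + 8 = 44; 44−1 = 43

43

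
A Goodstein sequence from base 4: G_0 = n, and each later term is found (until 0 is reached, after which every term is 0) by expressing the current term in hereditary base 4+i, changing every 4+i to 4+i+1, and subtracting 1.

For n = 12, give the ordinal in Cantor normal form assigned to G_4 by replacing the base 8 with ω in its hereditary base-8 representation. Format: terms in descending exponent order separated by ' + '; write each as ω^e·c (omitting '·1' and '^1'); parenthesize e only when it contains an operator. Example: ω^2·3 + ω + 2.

G_0 = 12. HB_4(12) = 3·4. Bump = 15. G_1 = 14.
G_1 = 14. HB_5(14) = 2·5 + 4. Bump = 16. G_2 = 15.
G_2 = 15. HB_6(15) = 2·6 + 3. Bump = 17. G_3 = 16.
G_3 = 16. HB_7(16) = 2·7 + 2. Bump = 18. G_4 = 17.
G_4 = 17. HB_8(17) = 2·8 + 1. Bump = 19. G_5 = 18.

ω·2 + 1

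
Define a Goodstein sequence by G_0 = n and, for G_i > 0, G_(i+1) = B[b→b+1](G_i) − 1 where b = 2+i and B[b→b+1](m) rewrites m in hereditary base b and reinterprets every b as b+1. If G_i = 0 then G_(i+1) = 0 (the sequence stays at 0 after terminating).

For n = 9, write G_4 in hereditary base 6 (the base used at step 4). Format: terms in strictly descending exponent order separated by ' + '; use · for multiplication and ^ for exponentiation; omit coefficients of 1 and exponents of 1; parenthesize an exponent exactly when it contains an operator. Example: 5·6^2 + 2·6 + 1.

3·6^6 + 3·6^3 + 3·6^2 + 3·6 + 1

9 —HB2→ 2^(2 + 1) + 1 —bump→ 3^(3 + 1) + 1 = 82 —(−1)→ 81
81 —HB3→ 3^(3 + 1) —bump→ 4^(4 + 1) = 1024 —(−1)→ 1023
1023 —HB4→ 3·4^4 + 3·4^3 + 3·4^2 + 3·4 + 3 —bump→ 3·5^5 + 3·5^3 + 3·5^2 + 3·5 + 3 = 9843 —(−1)→ 9842
9842 —HB5→ 3·5^5 + 3·5^3 + 3·5^2 + 3·5 + 2 —bump→ 3·6^6 + 3·6^3 + 3·6^2 + 3·6 + 2 = 140744 —(−1)→ 140743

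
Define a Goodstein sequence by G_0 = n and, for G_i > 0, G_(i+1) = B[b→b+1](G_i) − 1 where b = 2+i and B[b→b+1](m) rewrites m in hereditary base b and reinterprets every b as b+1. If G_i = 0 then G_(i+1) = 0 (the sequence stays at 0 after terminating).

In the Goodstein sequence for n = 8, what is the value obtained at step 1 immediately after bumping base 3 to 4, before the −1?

554

i=0: 8 = 2^(2 + 1) (b=2); 2→3: 3^(3 + 1) = 81; 81−1 = 80
i=1: 80 = 2·3^3 + 2·3^2 + 2·3 + 2 (b=3); 3→4: 2·4^4 + 2·4^2 + 2·4 + 2 = 554; 554−1 = 553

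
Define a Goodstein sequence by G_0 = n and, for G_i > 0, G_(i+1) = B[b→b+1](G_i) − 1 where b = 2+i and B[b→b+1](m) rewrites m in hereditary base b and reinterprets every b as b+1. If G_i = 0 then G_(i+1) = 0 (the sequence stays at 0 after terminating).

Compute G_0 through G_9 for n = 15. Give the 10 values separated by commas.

[0] 15 ≡ 2^(2 + 1) + 2^2 + 2 + 1 (base 2). Lift 3: 112. −1: 111.
[1] 111 ≡ 3^(3 + 1) + 3^3 + 3 (base 3). Lift 4: 1284. −1: 1283.
[2] 1283 ≡ 4^(4 + 1) + 4^4 + 3 (base 4). Lift 5: 18753. −1: 18752.
[3] 18752 ≡ 5^(5 + 1) + 5^5 + 2 (base 5). Lift 6: 326594. −1: 326593.
[4] 326593 ≡ 6^(6 + 1) + 6^6 + 1 (base 6). Lift 7: 6588345. −1: 6588344.
[5] 6588344 ≡ 7^(7 + 1) + 7^7 (base 7). Lift 8: 150994944. −1: 150994943.
[6] 150994943 ≡ 8^(8 + 1) + 7·8^7 + 7·8^6 + 7·8^5 + 7·8^4 + 7·8^3 + 7·8^2 + 7·8 + 7 (base 8). Lift 9: 3524450281. −1: 3524450280.
[7] 3524450280 ≡ 9^(9 + 1) + 7·9^7 + 7·9^6 + 7·9^5 + 7·9^4 + 7·9^3 + 7·9^2 + 7·9 + 6 (base 9). Lift 10: 100077777776. −1: 100077777775.
[8] 100077777775 ≡ 10^(10 + 1) + 7·10^7 + 7·10^6 + 7·10^5 + 7·10^4 + 7·10^3 + 7·10^2 + 7·10 + 5 (base 10). Lift 11: 3138578427935. −1: 3138578427934.

15, 111, 1283, 18752, 326593, 6588344, 150994943, 3524450280, 100077777775, 3138578427934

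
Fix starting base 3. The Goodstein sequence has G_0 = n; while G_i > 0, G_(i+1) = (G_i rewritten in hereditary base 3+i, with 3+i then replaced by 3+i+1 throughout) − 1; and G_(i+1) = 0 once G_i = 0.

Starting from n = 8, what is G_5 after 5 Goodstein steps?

G_0 = 8. HB_3(8) = 2·3 + 2. Bump = 10. G_1 = 9.
G_1 = 9. HB_4(9) = 2·4 + 1. Bump = 11. G_2 = 10.
G_2 = 10. HB_5(10) = 2·5. Bump = 12. G_3 = 11.
G_3 = 11. HB_6(11) = 6 + 5. Bump = 12. G_4 = 11.
G_4 = 11. HB_7(11) = 7 + 4. Bump = 12. G_5 = 11.
G_5 = 11. HB_8(11) = 8 + 3. Bump = 12. G_6 = 11.

11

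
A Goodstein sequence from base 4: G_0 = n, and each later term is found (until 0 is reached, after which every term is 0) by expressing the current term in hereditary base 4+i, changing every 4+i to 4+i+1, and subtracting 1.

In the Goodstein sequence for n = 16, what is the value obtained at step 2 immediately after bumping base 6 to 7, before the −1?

31

(0) 16|_4 = 4^2 ↦ 5^2|_5 = 25 ⇒ 24
(1) 24|_5 = 4·5 + 4 ↦ 4·6 + 4|_6 = 28 ⇒ 27
(2) 27|_6 = 4·6 + 3 ↦ 4·7 + 3|_7 = 31 ⇒ 30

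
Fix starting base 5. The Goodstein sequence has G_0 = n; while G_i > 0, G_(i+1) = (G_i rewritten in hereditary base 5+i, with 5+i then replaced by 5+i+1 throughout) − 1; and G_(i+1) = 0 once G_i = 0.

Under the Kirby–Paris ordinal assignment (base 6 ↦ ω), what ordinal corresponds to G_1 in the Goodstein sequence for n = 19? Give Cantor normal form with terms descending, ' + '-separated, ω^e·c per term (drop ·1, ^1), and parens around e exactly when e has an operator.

ω·3 + 3

step 0: 19 = 3·5 + 4; sub 6 for 5: 3·6 + 4; = 22; G_1 = 22−1 = 21
step 1: 21 = 3·6 + 3; sub 7 for 6: 3·7 + 3; = 24; G_2 = 24−1 = 23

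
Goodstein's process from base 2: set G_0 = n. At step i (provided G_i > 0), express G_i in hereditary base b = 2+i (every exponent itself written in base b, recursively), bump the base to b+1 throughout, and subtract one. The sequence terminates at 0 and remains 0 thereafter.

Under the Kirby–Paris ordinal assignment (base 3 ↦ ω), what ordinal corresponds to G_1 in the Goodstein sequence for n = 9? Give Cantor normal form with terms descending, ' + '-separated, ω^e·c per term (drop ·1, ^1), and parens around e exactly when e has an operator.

(0) 9|_2 = 2^(2 + 1) + 1 ↦ 3^(3 + 1) + 1|_3 = 82 ⇒ 81
(1) 81|_3 = 3^(3 + 1) ↦ 4^(4 + 1)|_4 = 1024 ⇒ 1023

ω^(ω + 1)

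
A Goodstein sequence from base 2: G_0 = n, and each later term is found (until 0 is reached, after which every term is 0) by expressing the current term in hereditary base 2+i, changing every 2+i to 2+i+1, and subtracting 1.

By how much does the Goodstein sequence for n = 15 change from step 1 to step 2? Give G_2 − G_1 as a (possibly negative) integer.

1172

step 0: 15 = 2^(2 + 1) + 2^2 + 2 + 1; sub 3 for 2: 3^(3 + 1) + 3^3 + 3 + 1; = 112; G_1 = 112−1 = 111
step 1: 111 = 3^(3 + 1) + 3^3 + 3; sub 4 for 3: 4^(4 + 1) + 4^4 + 4; = 1284; G_2 = 1284−1 = 1283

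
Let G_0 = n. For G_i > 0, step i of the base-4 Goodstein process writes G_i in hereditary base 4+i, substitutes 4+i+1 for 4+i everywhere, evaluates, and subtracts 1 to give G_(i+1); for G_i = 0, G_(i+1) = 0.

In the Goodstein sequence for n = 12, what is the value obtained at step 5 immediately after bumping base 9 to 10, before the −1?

(0) 12|_4 = 3·4 ↦ 3·5|_5 = 15 ⇒ 14
(1) 14|_5 = 2·5 + 4 ↦ 2·6 + 4|_6 = 16 ⇒ 15
(2) 15|_6 = 2·6 + 3 ↦ 2·7 + 3|_7 = 17 ⇒ 16
(3) 16|_7 = 2·7 + 2 ↦ 2·8 + 2|_8 = 18 ⇒ 17
(4) 17|_8 = 2·8 + 1 ↦ 2·9 + 1|_9 = 19 ⇒ 18
(5) 18|_9 = 2·9 ↦ 2·10|_10 = 20 ⇒ 19

20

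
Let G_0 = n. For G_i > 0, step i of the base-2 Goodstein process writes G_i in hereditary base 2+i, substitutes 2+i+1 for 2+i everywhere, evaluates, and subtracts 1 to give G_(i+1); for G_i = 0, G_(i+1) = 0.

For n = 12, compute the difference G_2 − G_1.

958

12 —HB2→ 2^(2 + 1) + 2^2 —bump→ 3^(3 + 1) + 3^3 = 108 —(−1)→ 107
107 —HB3→ 3^(3 + 1) + 2·3^2 + 2·3 + 2 —bump→ 4^(4 + 1) + 2·4^2 + 2·4 + 2 = 1066 —(−1)→ 1065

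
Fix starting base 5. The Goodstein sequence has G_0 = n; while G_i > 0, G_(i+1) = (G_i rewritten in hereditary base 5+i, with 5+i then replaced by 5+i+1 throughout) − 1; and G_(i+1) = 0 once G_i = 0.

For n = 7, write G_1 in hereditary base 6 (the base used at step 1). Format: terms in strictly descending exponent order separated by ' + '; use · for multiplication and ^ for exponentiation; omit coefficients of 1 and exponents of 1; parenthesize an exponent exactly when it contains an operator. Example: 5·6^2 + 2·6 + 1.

6 + 1

G_0 = 7. HB_5(7) = 5 + 2. Bump = 8. G_1 = 7.
G_1 = 7. HB_6(7) = 6 + 1. Bump = 8. G_2 = 7.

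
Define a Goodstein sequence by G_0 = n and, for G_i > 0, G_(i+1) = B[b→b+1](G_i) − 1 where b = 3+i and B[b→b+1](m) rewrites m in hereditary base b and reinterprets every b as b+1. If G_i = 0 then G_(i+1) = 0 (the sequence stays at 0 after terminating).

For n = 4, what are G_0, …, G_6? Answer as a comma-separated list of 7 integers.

(0) 4|_3 = 3 + 1 ↦ 4 + 1|_4 = 5 ⇒ 4
(1) 4|_4 = 4 ↦ 5|_5 = 5 ⇒ 4
(2) 4|_5 = 4 ↦ 4|_6 = 4 ⇒ 3
(3) 3|_6 = 3 ↦ 3|_7 = 3 ⇒ 2
(4) 2|_7 = 2 ↦ 2|_8 = 2 ⇒ 1
(5) 1|_8 = 1 ↦ 1|_9 = 1 ⇒ 0

4, 4, 4, 3, 2, 1, 0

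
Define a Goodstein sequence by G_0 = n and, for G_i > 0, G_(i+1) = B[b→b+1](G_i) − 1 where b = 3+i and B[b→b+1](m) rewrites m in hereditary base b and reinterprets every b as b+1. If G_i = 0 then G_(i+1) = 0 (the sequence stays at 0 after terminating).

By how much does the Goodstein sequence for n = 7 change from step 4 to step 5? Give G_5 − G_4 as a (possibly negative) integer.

0

(0) 7|_3 = 2·3 + 1 ↦ 2·4 + 1|_4 = 9 ⇒ 8
(1) 8|_4 = 2·4 ↦ 2·5|_5 = 10 ⇒ 9
(2) 9|_5 = 5 + 4 ↦ 6 + 4|_6 = 10 ⇒ 9
(3) 9|_6 = 6 + 3 ↦ 7 + 3|_7 = 10 ⇒ 9
(4) 9|_7 = 7 + 2 ↦ 8 + 2|_8 = 10 ⇒ 9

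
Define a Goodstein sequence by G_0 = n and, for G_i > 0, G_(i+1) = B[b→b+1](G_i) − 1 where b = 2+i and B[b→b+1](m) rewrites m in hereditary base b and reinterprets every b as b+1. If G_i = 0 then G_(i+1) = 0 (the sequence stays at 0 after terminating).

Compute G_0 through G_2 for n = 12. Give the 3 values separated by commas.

12, 107, 1065

G_0 = 12. HB_2(12) = 2^(2 + 1) + 2^2. Bump = 108. G_1 = 107.
G_1 = 107. HB_3(107) = 3^(3 + 1) + 2·3^2 + 2·3 + 2. Bump = 1066. G_2 = 1065.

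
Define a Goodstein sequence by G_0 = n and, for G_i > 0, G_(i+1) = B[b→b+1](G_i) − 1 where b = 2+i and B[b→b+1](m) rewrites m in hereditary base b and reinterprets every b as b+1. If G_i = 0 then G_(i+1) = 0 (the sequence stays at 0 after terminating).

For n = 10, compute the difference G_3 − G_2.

14600

i=0: 10 = 2^(2 + 1) + 2 (b=2); 2→3: 3^(3 + 1) + 3 = 84; 84−1 = 83
i=1: 83 = 3^(3 + 1) + 2 (b=3); 3→4: 4^(4 + 1) + 2 = 1026; 1026−1 = 1025
i=2: 1025 = 4^(4 + 1) + 1 (b=4); 4→5: 5^(5 + 1) + 1 = 15626; 15626−1 = 15625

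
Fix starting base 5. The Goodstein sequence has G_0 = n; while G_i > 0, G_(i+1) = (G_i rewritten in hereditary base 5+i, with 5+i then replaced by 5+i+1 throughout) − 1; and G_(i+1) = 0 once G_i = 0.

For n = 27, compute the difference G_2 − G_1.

[0] 27 ≡ 5^2 + 2 (base 5). Lift 6: 38. −1: 37.
[1] 37 ≡ 6^2 + 1 (base 6). Lift 7: 50. −1: 49.

12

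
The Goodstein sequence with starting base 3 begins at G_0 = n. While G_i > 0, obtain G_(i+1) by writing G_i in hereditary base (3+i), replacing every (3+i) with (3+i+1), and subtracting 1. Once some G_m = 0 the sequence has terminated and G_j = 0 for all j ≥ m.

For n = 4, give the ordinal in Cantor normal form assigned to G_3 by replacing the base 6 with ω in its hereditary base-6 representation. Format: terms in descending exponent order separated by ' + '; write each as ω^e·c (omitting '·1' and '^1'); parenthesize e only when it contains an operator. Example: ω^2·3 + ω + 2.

step 0: 4 = 3 + 1; sub 4 for 3: 4 + 1; = 5; G_1 = 5−1 = 4
step 1: 4 = 4; sub 5 for 4: 5; = 5; G_2 = 5−1 = 4
step 2: 4 = 4; sub 6 for 5: 4; = 4; G_3 = 4−1 = 3

3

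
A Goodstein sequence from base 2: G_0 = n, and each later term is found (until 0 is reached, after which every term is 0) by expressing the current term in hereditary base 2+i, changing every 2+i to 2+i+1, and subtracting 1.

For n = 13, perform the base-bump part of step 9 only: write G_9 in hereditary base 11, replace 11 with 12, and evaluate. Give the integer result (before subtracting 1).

106993205384716

[0] 13 ≡ 2^(2 + 1) + 2^2 + 1 (base 2). Lift 3: 109. −1: 108.
[1] 108 ≡ 3^(3 + 1) + 3^3 (base 3). Lift 4: 1280. −1: 1279.
[2] 1279 ≡ 4^(4 + 1) + 3·4^3 + 3·4^2 + 3·4 + 3 (base 4). Lift 5: 16093. −1: 16092.
[3] 16092 ≡ 5^(5 + 1) + 3·5^3 + 3·5^2 + 3·5 + 2 (base 5). Lift 6: 280712. −1: 280711.
[4] 280711 ≡ 6^(6 + 1) + 3·6^3 + 3·6^2 + 3·6 + 1 (base 6). Lift 7: 5765999. −1: 5765998.
[5] 5765998 ≡ 7^(7 + 1) + 3·7^3 + 3·7^2 + 3·7 (base 7). Lift 8: 134219480. −1: 134219479.
[6] 134219479 ≡ 8^(8 + 1) + 3·8^3 + 3·8^2 + 2·8 + 7 (base 8). Lift 9: 3486786856. −1: 3486786855.
[7] 3486786855 ≡ 9^(9 + 1) + 3·9^3 + 3·9^2 + 2·9 + 6 (base 9). Lift 10: 100000003326. −1: 100000003325.
[8] 100000003325 ≡ 10^(10 + 1) + 3·10^3 + 3·10^2 + 2·10 + 5 (base 10). Lift 11: 3138428381104. −1: 3138428381103.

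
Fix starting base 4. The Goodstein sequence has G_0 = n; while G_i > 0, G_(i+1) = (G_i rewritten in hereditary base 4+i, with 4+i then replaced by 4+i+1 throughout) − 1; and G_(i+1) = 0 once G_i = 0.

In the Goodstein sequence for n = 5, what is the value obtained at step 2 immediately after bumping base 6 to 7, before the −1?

step 0: 5 = 4 + 1; sub 5 for 4: 5 + 1; = 6; G_1 = 6−1 = 5
step 1: 5 = 5; sub 6 for 5: 6; = 6; G_2 = 6−1 = 5
step 2: 5 = 5; sub 7 for 6: 5; = 5; G_3 = 5−1 = 4

5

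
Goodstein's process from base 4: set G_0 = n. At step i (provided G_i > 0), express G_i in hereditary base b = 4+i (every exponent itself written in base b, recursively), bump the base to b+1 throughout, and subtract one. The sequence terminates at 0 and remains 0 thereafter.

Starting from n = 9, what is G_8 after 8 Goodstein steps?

i=0: 9 = 2·4 + 1 (b=4); 4→5: 2·5 + 1 = 11; 11−1 = 10
i=1: 10 = 2·5 (b=5); 5→6: 2·6 = 12; 12−1 = 11
i=2: 11 = 6 + 5 (b=6); 6→7: 7 + 5 = 12; 12−1 = 11
i=3: 11 = 7 + 4 (b=7); 7→8: 8 + 4 = 12; 12−1 = 11
i=4: 11 = 8 + 3 (b=8); 8→9: 9 + 3 = 12; 12−1 = 11
i=5: 11 = 9 + 2 (b=9); 9→10: 10 + 2 = 12; 12−1 = 11
i=6: 11 = 10 + 1 (b=10); 10→11: 11 + 1 = 12; 12−1 = 11
i=7: 11 = 11 (b=11); 11→12: 12 = 12; 12−1 = 11
i=8: 11 = 11 (b=12); 12→13: 11 = 11; 11−1 = 10

11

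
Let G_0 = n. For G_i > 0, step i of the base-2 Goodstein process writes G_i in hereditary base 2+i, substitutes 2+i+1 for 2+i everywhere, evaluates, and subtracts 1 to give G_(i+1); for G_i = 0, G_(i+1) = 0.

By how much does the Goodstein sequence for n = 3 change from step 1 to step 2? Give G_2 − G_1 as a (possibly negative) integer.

0

step 0: 3 = 2 + 1; sub 3 for 2: 3 + 1; = 4; G_1 = 4−1 = 3
step 1: 3 = 3; sub 4 for 3: 4; = 4; G_2 = 4−1 = 3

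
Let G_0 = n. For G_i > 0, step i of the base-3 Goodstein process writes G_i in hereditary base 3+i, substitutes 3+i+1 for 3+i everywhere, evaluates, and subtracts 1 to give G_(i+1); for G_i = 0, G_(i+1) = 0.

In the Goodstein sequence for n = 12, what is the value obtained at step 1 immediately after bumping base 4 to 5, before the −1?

28

i=0: 12 = 3^2 + 3 (b=3); 3→4: 4^2 + 4 = 20; 20−1 = 19
i=1: 19 = 4^2 + 3 (b=4); 4→5: 5^2 + 3 = 28; 28−1 = 27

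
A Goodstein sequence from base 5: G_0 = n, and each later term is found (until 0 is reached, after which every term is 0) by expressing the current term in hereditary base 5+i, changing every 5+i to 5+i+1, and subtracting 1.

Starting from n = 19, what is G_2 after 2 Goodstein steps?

23

i=0: 19 = 3·5 + 4 (b=5); 5→6: 3·6 + 4 = 22; 22−1 = 21
i=1: 21 = 3·6 + 3 (b=6); 6→7: 3·7 + 3 = 24; 24−1 = 23
i=2: 23 = 3·7 + 2 (b=7); 7→8: 3·8 + 2 = 26; 26−1 = 25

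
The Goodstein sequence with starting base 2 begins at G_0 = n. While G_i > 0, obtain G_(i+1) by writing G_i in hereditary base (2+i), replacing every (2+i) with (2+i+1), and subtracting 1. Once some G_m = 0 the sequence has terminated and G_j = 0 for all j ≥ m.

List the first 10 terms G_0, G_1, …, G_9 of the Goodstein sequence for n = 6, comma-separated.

G_0 = 6. HB_2(6) = 2^2 + 2. Bump = 30. G_1 = 29.
G_1 = 29. HB_3(29) = 3^3 + 2. Bump = 258. G_2 = 257.
G_2 = 257. HB_4(257) = 4^4 + 1. Bump = 3126. G_3 = 3125.
G_3 = 3125. HB_5(3125) = 5^5. Bump = 46656. G_4 = 46655.
G_4 = 46655. HB_6(46655) = 5·6^5 + 5·6^4 + 5·6^3 + 5·6^2 + 5·6 + 5. Bump = 98040. G_5 = 98039.
G_5 = 98039. HB_7(98039) = 5·7^5 + 5·7^4 + 5·7^3 + 5·7^2 + 5·7 + 4. Bump = 187244. G_6 = 187243.
G_6 = 187243. HB_8(187243) = 5·8^5 + 5·8^4 + 5·8^3 + 5·8^2 + 5·8 + 3. Bump = 332148. G_7 = 332147.
G_7 = 332147. HB_9(332147) = 5·9^5 + 5·9^4 + 5·9^3 + 5·9^2 + 5·9 + 2. Bump = 555552. G_8 = 555551.
G_8 = 555551. HB_10(555551) = 5·10^5 + 5·10^4 + 5·10^3 + 5·10^2 + 5·10 + 1. Bump = 885776. G_9 = 885775.

6, 29, 257, 3125, 46655, 98039, 187243, 332147, 555551, 885775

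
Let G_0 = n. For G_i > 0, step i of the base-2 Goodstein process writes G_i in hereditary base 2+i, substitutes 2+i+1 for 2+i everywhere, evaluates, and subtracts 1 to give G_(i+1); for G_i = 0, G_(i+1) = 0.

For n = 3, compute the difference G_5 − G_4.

-1

i=0: 3 = 2 + 1 (b=2); 2→3: 3 + 1 = 4; 4−1 = 3
i=1: 3 = 3 (b=3); 3→4: 4 = 4; 4−1 = 3
i=2: 3 = 3 (b=4); 4→5: 3 = 3; 3−1 = 2
i=3: 2 = 2 (b=5); 5→6: 2 = 2; 2−1 = 1
i=4: 1 = 1 (b=6); 6→7: 1 = 1; 1−1 = 0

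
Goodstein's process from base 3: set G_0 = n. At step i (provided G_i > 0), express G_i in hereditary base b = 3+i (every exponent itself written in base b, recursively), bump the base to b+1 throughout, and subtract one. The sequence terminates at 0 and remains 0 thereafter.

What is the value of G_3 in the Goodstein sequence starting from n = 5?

5

[0] 5 ≡ 3 + 2 (base 3). Lift 4: 6. −1: 5.
[1] 5 ≡ 4 + 1 (base 4). Lift 5: 6. −1: 5.
[2] 5 ≡ 5 (base 5). Lift 6: 6. −1: 5.
[3] 5 ≡ 5 (base 6). Lift 7: 5. −1: 4.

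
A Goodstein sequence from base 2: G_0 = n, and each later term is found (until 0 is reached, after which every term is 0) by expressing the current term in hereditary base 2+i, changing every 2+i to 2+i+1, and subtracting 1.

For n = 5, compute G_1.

27

i=0: 5 = 2^2 + 1 (b=2); 2→3: 3^3 + 1 = 28; 28−1 = 27
i=1: 27 = 3^3 (b=3); 3→4: 4^4 = 256; 256−1 = 255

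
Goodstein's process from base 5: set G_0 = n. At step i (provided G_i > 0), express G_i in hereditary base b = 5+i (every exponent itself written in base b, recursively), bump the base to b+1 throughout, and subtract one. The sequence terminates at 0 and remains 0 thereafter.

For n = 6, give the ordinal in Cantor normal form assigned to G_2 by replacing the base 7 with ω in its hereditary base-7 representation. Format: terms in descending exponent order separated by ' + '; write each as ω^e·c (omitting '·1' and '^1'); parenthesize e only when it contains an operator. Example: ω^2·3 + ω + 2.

G_0=6  [base 5] 5 + 1  →[5↦6]→  6 + 1 = 7  −1 ⇒ G_1=6
G_1=6  [base 6] 6  →[6↦7]→  7 = 7  −1 ⇒ G_2=6

6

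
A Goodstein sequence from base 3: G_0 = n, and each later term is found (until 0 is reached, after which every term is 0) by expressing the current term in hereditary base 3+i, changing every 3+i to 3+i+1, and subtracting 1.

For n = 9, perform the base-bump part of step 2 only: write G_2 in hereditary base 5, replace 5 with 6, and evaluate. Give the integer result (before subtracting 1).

step 0: 9 = 3^2; sub 4 for 3: 4^2; = 16; G_1 = 16−1 = 15
step 1: 15 = 3·4 + 3; sub 5 for 4: 3·5 + 3; = 18; G_2 = 18−1 = 17
step 2: 17 = 3·5 + 2; sub 6 for 5: 3·6 + 2; = 20; G_3 = 20−1 = 19

20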